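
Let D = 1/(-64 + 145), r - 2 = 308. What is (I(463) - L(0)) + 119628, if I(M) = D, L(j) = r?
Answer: 9664759/81 ≈ 1.1932e+5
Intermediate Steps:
r = 310 (r = 2 + 308 = 310)
L(j) = 310
D = 1/81 ≈ 0.012346
I(M) = 1/81
(I(463) - L(0)) + 119628 = (1/81 - 1*310) + 119628 = (1/81 - 310) + 119628 = -25109/81 + 119628 = 9664759/81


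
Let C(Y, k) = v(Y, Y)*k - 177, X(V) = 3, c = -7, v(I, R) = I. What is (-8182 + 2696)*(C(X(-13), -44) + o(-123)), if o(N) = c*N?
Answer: -3028272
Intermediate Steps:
o(N) = -7*N
C(Y, k) = -177 + Y*k (C(Y, k) = Y*k - 177 = -177 + Y*k)
(-8182 + 2696)*(C(X(-13), -44) + o(-123)) = (-8182 + 2696)*((-177 + 3*(-44)) - 7*(-123)) = -5486*((-177 - 132) + 861) = -5486*(-309 + 861) = -5486*552 = -3028272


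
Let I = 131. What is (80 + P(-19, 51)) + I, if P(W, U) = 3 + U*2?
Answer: 316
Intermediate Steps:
P(W, U) = 3 + 2*U
(80 + P(-19, 51)) + I = (80 + (3 + 2*51)) + 131 = (80 + (3 + 102)) + 131 = (80 + 105) + 131 = 185 + 131 = 316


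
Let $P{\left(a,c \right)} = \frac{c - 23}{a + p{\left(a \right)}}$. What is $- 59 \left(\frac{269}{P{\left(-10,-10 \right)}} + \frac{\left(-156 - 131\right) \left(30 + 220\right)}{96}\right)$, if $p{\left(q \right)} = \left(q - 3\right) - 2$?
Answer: $\frac{5644825}{176} \approx 32073.0$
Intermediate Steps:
$p{\left(q \right)} = -5 + q$ ($p{\left(q \right)} = \left(-3 + q\right) - 2 = -5 + q$)
$P{\left(a,c \right)} = \frac{-23 + c}{-5 + 2 a}$ ($P{\left(a,c \right)} = \frac{c - 23}{a + \left(-5 + a\right)} = \frac{-23 + c}{-5 + 2 a}$)
$- 59 \left(\frac{269}{P{\left(-10,-10 \right)}} + \frac{\left(-156 - 131\right) \left(30 + 220\right)}{96}\right) = - 59 \left(\frac{269}{\frac{1}{-5 + 2 \left(-10\right)} \left(-23 - 10\right)} + \frac{\left(-156 - 131\right) \left(30 + 220\right)}{96}\right) = - 59 \left(\frac{269}{\frac{1}{-5 - 20} \left(-33\right)} + \left(-287\right) 250 \cdot \frac{1}{96}\right) = - 59 \left(\frac{269}{\frac{1}{-25} \left(-33\right)} - \frac{35875}{48}\right) = - 59 \left(\frac{269}{\left(- \frac{1}{25}\right) \left(-33\right)} - \frac{35875}{48}\right) = - 59 \left(\frac{269}{\frac{33}{25}} - \frac{35875}{48}\right) = - 59 \left(269 \cdot \frac{25}{33} - \frac{35875}{48}\right) = - 59 \left(\frac{6725}{33} - \frac{35875}{48}\right) = \left(-59\right) \left(- \frac{95675}{176}\right) = \frac{5644825}{176}$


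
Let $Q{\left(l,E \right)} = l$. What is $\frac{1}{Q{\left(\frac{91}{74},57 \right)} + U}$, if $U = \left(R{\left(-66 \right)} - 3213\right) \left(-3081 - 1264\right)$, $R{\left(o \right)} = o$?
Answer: $\frac{74}{1054296961} \approx 7.0189 \cdot 10^{-8}$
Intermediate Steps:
$U = 14247255$ ($U = \left(-66 - 3213\right) \left(-3081 - 1264\right) = \left(-3279\right) \left(-4345\right) = 14247255$)
$\frac{1}{Q{\left(\frac{91}{74},57 \right)} + U} = \frac{1}{\frac{91}{74} + 14247255} = \frac{1}{\frac{1054296961}{74}} = \frac{74}{1054296961}$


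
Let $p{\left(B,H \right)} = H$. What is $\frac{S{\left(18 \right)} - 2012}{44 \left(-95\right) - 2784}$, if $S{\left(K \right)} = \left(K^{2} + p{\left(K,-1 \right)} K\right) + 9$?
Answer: $\frac{1697}{6964} \approx 0.24368$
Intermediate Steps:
$S{\left(K \right)} = 9 + K^{2} - K$ ($S{\left(K \right)} = \left(K^{2} - K\right) + 9 = 9 + K^{2} - K$)
$\frac{S{\left(18 \right)} - 2012}{44 \left(-95\right) - 2784} = \frac{\left(9 + 18^{2} - 18\right) - 2012}{44 \left(-95\right) - 2784} = \frac{\left(9 + 324 - 18\right) - 2012}{-4180 - 2784} = \frac{315 - 2012}{-6964} = \left(-1697\right) \left(- \frac{1}{6964}\right) = \frac{1697}{6964}$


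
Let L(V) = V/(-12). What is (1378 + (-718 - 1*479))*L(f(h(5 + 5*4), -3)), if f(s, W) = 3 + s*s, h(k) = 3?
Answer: -181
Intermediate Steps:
f(s, W) = 3 + s²
L(V) = -V/12 (L(V) = V*(-1/12) = -V/12)
(1378 + (-718 - 1*479))*L(f(h(5 + 5*4), -3)) = (1378 + (-718 - 1*479))*(-(3 + 3²)/12) = (1378 + (-718 - 479))*(-(3 + 9)/12) = (1378 - 1197)*(-1/12*12) = 181*(-1) = -181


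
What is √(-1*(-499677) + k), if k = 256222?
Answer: √755899 ≈ 869.42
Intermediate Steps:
√(-1*(-499677) + k) = √(-1*(-499677) + 256222) = √(499677 + 256222) = √755899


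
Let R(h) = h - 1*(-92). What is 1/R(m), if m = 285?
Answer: 1/377 ≈ 0.0026525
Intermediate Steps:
R(h) = 92 + h (R(h) = h + 92 = 92 + h)
1/R(m) = 1/(92 + 285) = 1/377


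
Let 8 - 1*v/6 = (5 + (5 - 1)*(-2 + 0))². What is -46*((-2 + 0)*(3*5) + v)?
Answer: 1656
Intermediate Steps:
v = -6 (v = 48 - 6*(5 + (5 - 1)*(-2 + 0))² = 48 - 6*(5 + 4*(-2))² = 48 - 6*(5 - 8)² = 48 - 6*(-3)² = 48 - 6*9 = 48 - 54 = -6)
-46*((-2 + 0)*(3*5) + v) = -46*((-2 + 0)*(3*5) - 6) = -46*(-2*15 - 6) = -46*(-30 - 6) = -46*(-36) = 1656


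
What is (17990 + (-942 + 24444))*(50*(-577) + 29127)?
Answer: 11493284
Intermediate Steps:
(17990 + (-942 + 24444))*(50*(-577) + 29127) = (17990 + 23502)*(-28850 + 29127) = 41492*277 = 11493284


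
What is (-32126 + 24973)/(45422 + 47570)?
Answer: -7153/92992 ≈ -0.076921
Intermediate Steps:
(-32126 + 24973)/(45422 + 47570) = -7153/92992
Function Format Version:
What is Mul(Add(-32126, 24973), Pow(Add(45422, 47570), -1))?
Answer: Rational(-7153, 92992) ≈ -0.076921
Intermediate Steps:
Mul(Add(-32126, 24973), Pow(Add(45422, 47570), -1)) = Mul(-7153, Pow(92992, -1)) = Mul(-7153, Rational(1, 92992)) = Rational(-7153, 92992)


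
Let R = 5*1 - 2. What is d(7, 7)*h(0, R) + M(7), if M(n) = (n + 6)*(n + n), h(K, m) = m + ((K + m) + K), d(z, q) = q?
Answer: 224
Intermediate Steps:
R = 3 (R = 5 - 2 = 3)
h(K, m) = 2*K + 2*m (h(K, m) = m + (m + 2*K) = 2*K + 2*m)
M(n) = 2*n*(6 + n) (M(n) = (6 + n)*(2*n) = 2*n*(6 + n))
d(7, 7)*h(0, R) + M(7) = 7*(2*0 + 2*3) + 2*7*(6 + 7) = 7*(0 + 6) + 2*7*13 = 7*6 + 182 = 42 + 182 = 224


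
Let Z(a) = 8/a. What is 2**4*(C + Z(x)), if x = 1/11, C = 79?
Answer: 2672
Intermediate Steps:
x = 1/11 ≈ 0.090909
2**4*(C + Z(x)) = 2**4*(79 + 8/(1/11)) = 16*(79 + 8*11) = 16*(79 + 88) = 16*167 = 2672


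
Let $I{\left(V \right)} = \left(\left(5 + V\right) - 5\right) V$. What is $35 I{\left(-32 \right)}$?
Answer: $35840$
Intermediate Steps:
$I{\left(V \right)} = V^{2}$ ($I{\left(V \right)} = V V = V^{2}$)
$35 I{\left(-32 \right)} = 35 \left(-32\right)^{2} = 35 \cdot 1024 = 35840$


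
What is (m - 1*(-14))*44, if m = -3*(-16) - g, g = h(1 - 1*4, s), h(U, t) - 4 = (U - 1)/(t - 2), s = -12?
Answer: 17776/7 ≈ 2539.4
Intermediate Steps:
h(U, t) = 4 + (-1 + U)/(-2 + t) (h(U, t) = 4 + (U - 1)/(t - 2) = 4 + (-1 + U)/(-2 + t))
g = 30/7 (g = (-9 + (1 - 1*4) + 4*(-12))/(-2 - 12) = (-9 + (1 - 4) - 48)/(-14) = -(-9 - 3 - 48)/14 = -1/14*(-60) = 30/7 ≈ 4.2857)
m = 306/7 (m = -3*(-16) - 1*30/7 = 48 - 30/7 = 306/7 ≈ 43.714)
(m - 1*(-14))*44 = (306/7 - 1*(-14))*44 = (306/7 + 14)*44 = (404/7)*44 = 17776/7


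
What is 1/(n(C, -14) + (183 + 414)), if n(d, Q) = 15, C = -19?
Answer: 1/612 ≈ 0.0016340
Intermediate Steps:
1/(n(C, -14) + (183 + 414)) = 1/(15 + (183 + 414)) = 1/(15 + 597) = 1/612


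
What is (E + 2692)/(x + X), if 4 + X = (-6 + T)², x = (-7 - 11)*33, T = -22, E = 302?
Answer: 499/31 ≈ 16.097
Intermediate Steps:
x = -594 (x = -18*33 = -594)
X = 780 (X = -4 + (-6 - 22)² = -4 + (-28)² = -4 + 784 = 780)
(E + 2692)/(x + X) = (302 + 2692)/(-594 + 780) = 2994/186 = 2994*(1/186) = 499/31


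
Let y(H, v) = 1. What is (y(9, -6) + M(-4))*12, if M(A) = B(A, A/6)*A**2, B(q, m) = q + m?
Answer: -884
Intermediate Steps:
B(q, m) = m + q
M(A) = 7*A**3/6 (M(A) = (A/6 + A)*A**2 = (7*A/6)*A**2 = 7*A**3/6)
(y(9, -6) + M(-4))*12 = (1 + (7/6)*(-4)**3)*12 = (1 + (7/6)*(-64))*12 = (1 - 224/3)*12 = -221/3*12 = -884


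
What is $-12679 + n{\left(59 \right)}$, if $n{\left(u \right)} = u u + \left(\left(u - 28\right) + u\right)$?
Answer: $-9108$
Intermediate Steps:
$n{\left(u \right)} = -28 + u^{2} + 2 u$ ($n{\left(u \right)} = u^{2} + \left(\left(-28 + u\right) + u\right) = u^{2} + \left(-28 + 2 u\right) = -28 + u^{2} + 2 u$)
$-12679 + n{\left(59 \right)} = -12679 + \left(-28 + 59^{2} + 2 \cdot 59\right) = -12679 + \left(-28 + 3481 + 118\right) = -12679 + 3571 = -9108$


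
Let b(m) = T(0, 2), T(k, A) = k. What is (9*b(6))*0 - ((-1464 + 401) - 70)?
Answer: 1133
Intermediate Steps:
b(m) = 0
(9*b(6))*0 - ((-1464 + 401) - 70) = (9*0)*0 - ((-1464 + 401) - 70) = 0*0 - (-1063 - 70) = 0 - 1*(-1133) = 0 + 1133 = 1133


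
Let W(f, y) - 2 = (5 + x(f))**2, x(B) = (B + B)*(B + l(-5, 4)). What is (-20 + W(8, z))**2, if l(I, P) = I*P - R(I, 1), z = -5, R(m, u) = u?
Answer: 1696698481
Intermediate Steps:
l(I, P) = -1 + I*P (l(I, P) = I*P - 1*1 = I*P - 1 = -1 + I*P)
x(B) = 2*B*(-21 + B) (x(B) = (B + B)*(B + (-1 - 5*4)) = (2*B)*(B + (-1 - 20)) = (2*B)*(B - 21) = (2*B)*(-21 + B) = 2*B*(-21 + B))
W(f, y) = 2 + (5 + 2*f*(-21 + f))**2
(-20 + W(8, z))**2 = (-20 + (2 + (5 + 2*8*(-21 + 8))**2))**2 = (-20 + (2 + (5 + 2*8*(-13))**2))**2 = (-20 + (2 + (5 - 208)**2))**2 = (-20 + (2 + (-203)**2))**2 = (-20 + (2 + 41209))**2 = (-20 + 41211)**2 = 41191**2 = 1696698481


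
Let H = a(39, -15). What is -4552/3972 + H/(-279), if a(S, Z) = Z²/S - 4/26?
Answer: -1400005/1200537 ≈ -1.1661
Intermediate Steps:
a(S, Z) = -2/13 + Z²/S (a(S, Z) = Z²/S - 4*1/26 = Z²/S - 2/13 = -2/13 + Z²/S)
H = 73/13 (H = -2/13 + (-15)²/39 = -2/13 + (1/39)*225 = -2/13 + 75/13 = 73/13 ≈ 5.6154)
-4552/3972 + H/(-279) = -4552/3972 + (73/13)/(-279) = -4552*1/3972 + (73/13)*(-1/279) = -1138/993 - 73/3627 = -1400005/1200537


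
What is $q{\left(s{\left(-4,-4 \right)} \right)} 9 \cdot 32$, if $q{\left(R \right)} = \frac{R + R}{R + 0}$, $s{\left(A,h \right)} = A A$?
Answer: $576$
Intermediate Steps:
$s{\left(A,h \right)} = A^{2}$
$q{\left(R \right)} = 2$ ($q{\left(R \right)} = \frac{2 R}{R} = 2$)
$q{\left(s{\left(-4,-4 \right)} \right)} 9 \cdot 32 = 2 \cdot 9 \cdot 32 = 18 \cdot 32 = 576$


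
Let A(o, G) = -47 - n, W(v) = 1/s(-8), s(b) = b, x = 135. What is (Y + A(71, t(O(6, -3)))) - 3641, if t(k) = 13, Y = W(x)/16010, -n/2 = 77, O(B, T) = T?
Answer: -452634721/128080 ≈ -3534.0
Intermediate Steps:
W(v) = -1/8 (W(v) = 1/(-8) = -1/8)
n = -154 (n = -2*77 = -154)
Y = -1/128080 (Y = -1/8/16010 = -1/8*1/16010 = -1/128080 ≈ -7.8076e-6)
A(o, G) = 107 (A(o, G) = -47 - 1*(-154) = -47 + 154 = 107)
(Y + A(71, t(O(6, -3)))) - 3641 = (-1/128080 + 107) - 3641 = 13704559/128080 - 3641 = -452634721/128080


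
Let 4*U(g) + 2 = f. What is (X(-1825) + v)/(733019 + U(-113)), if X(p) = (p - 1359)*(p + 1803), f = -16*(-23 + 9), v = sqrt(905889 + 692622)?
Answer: 140096/1466149 + 2*sqrt(1598511)/1466149 ≈ 0.097278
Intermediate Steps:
v = sqrt(1598511) ≈ 1264.3
f = 224 (f = -16*(-14) = 224)
U(g) = 111/2 (U(g) = -1/2 + (1/4)*224 = -1/2 + 56 = 111/2)
X(p) = (-1359 + p)*(1803 + p)
(X(-1825) + v)/(733019 + U(-113)) = ((-2450277 + (-1825)**2 + 444*(-1825)) + sqrt(1598511))/(733019 + 111/2) = ((-2450277 + 3330625 - 810300) + sqrt(1598511))/(1466149/2) = (70048 + sqrt(1598511))*(2/1466149) = 140096/1466149 + 2*sqrt(1598511)/1466149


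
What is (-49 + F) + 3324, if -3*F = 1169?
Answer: 8656/3 ≈ 2885.3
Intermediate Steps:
F = -1169/3 (F = -⅓*1169 = -1169/3 ≈ -389.67)
(-49 + F) + 3324 = (-49 - 1169/3) + 3324 = -1316/3 + 3324 = 8656/3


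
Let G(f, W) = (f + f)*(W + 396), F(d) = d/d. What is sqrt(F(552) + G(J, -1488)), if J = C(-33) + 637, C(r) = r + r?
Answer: I*sqrt(1247063) ≈ 1116.7*I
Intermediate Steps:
F(d) = 1
C(r) = 2*r
J = 571 (J = 2*(-33) + 637 = -66 + 637 = 571)
G(f, W) = 2*f*(396 + W) (G(f, W) = (2*f)*(396 + W) = 2*f*(396 + W))
sqrt(F(552) + G(J, -1488)) = sqrt(1 + 2*571*(396 - 1488)) = sqrt(1 + 2*571*(-1092)) = sqrt(1 - 1247064) = sqrt(-1247063) = I*sqrt(1247063)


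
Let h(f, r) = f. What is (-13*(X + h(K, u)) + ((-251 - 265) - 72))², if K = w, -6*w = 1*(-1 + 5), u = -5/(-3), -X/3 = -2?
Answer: 3888784/9 ≈ 4.3209e+5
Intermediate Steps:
X = 6 (X = -3*(-2) = 6)
u = 5/3 (u = -5*(-⅓) = 5/3 ≈ 1.6667)
w = -⅔ (w = -(-1 + 5)/6 = -4/6 = -⅙*4 = -⅔ ≈ -0.66667)
K = -⅔ ≈ -0.66667
(-13*(X + h(K, u)) + ((-251 - 265) - 72))² = (-13*(6 - ⅔) + ((-251 - 265) - 72))² = (-13*16/3 + (-516 - 72))² = (-208/3 - 588)² = (-1972/3)² = 3888784/9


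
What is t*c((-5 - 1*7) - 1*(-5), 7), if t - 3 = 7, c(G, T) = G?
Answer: -70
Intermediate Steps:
t = 10 (t = 3 + 7 = 10)
t*c((-5 - 1*7) - 1*(-5), 7) = 10*((-5 - 1*7) - 1*(-5)) = 10*((-5 - 7) + 5) = 10*(-12 + 5) = 10*(-7) = -70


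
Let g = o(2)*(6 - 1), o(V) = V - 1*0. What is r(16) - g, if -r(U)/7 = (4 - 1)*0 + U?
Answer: -122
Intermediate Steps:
o(V) = V (o(V) = V + 0 = V)
g = 10 (g = 2*(6 - 1) = 2*5 = 10)
r(U) = -7*U (r(U) = -7*((4 - 1)*0 + U) = -7*(3*0 + U) = -7*(0 + U) = -7*U)
r(16) - g = -7*16 - 1*10 = -112 - 10 = -122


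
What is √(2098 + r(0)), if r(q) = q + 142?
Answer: 8*√35 ≈ 47.329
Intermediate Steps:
r(q) = 142 + q
√(2098 + r(0)) = √(2098 + (142 + 0)) = √(2098 + 142) = √2240 = 8*√35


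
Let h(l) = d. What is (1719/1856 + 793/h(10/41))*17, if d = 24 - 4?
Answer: 6401299/9280 ≈ 689.79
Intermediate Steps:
d = 20
h(l) = 20
(1719/1856 + 793/h(10/41))*17 = (1719/1856 + 793/20)*17 = (376547/9280)*17 = 6401299/9280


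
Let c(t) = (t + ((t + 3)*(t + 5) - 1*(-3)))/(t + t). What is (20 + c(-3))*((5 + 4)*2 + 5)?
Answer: 460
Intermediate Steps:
c(t) = (3 + t + (3 + t)*(5 + t))/(2*t) (c(t) = (t + ((3 + t)*(5 + t) + 3))/((2*t)) = (t + (3 + (3 + t)*(5 + t)))*(1/(2*t)) = (3 + t + (3 + t)*(5 + t))*(1/(2*t)) = (3 + t + (3 + t)*(5 + t))/(2*t))
(20 + c(-3))*((5 + 4)*2 + 5) = (20 + (½)*(18 - 3*(9 - 3))/(-3))*((5 + 4)*2 + 5) = (20 + (½)*(-⅓)*(18 - 3*6))*(9*2 + 5) = (20 + (½)*(-⅓)*(18 - 18))*(18 + 5) = (20 + (½)*(-⅓)*0)*23 = (20 + 0)*23 = 20*23 = 460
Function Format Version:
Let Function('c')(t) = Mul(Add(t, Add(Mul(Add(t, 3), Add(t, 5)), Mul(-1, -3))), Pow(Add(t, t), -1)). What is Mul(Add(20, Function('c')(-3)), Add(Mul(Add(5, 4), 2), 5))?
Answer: 460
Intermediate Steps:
Function('c')(t) = Mul(Rational(1, 2), Pow(t, -1), Add(3, t, Mul(Add(3, t), Add(5, t)))) (Function('c')(t) = Mul(Add(t, Add(Mul(Add(3, t), Add(5, t)), 3)), Pow(Mul(2, t), -1)) = Mul(Add(t, Add(3, Mul(Add(3, t), Add(5, t)))), Mul(Rational(1, 2), Pow(t, -1))) = Mul(Add(3, t, Mul(Add(3, t), Add(5, t))), Mul(Rational(1, 2), Pow(t, -1))) = Mul(Rational(1, 2), Pow(t, -1), Add(3, t, Mul(Add(3, t), Add(5, t)))))
Mul(Add(20, Function('c')(-3)), Add(Mul(Add(5, 4), 2), 5)) = Mul(Add(20, Mul(Rational(1, 2), Pow(-3, -1), Add(18, Mul(-3, Add(9, -3))))), Add(Mul(Add(5, 4), 2), 5)) = Mul(Add(20, Mul(Rational(1, 2), Rational(-1, 3), Add(18, Mul(-3, 6)))), Add(Mul(9, 2), 5)) = Mul(Add(20, Mul(Rational(1, 2), Rational(-1, 3), Add(18, -18))), Add(18, 5)) = Mul(Add(20, Mul(Rational(1, 2), Rational(-1, 3), 0)), 23) = Mul(Add(20, 0), 23) = Mul(20, 23) = 460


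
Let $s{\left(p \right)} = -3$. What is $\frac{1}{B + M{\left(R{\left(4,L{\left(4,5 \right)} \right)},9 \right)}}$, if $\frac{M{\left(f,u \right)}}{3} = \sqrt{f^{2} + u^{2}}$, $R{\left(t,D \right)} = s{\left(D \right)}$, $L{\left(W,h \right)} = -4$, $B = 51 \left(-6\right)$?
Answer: $- \frac{17}{5157} - \frac{\sqrt{10}}{10314} \approx -0.0036031$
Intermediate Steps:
$B = -306$
$R{\left(t,D \right)} = -3$
$M{\left(f,u \right)} = 3 \sqrt{f^{2} + u^{2}}$
$\frac{1}{B + M{\left(R{\left(4,L{\left(4,5 \right)} \right)},9 \right)}} = \frac{1}{-306 + 3 \sqrt{\left(-3\right)^{2} + 9^{2}}} = \frac{1}{-306 + 3 \sqrt{9 + 81}} = \frac{1}{-306 + 3 \sqrt{90}} = \frac{1}{-306 + 3 \cdot 3 \sqrt{10}} = \frac{1}{-306 + 9 \sqrt{10}}$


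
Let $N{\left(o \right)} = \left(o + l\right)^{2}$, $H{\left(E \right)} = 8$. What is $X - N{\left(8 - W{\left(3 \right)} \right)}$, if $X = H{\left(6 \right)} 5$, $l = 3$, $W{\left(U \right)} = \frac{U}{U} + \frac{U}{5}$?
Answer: $- \frac{1209}{25} \approx -48.36$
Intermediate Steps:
$W{\left(U \right)} = 1 + \frac{U}{5}$ ($W{\left(U \right)} = 1 + U \frac{1}{5} = 1 + \frac{U}{5}$)
$X = 40$ ($X = 8 \cdot 5 = 40$)
$N{\left(o \right)} = \left(3 + o\right)^{2}$ ($N{\left(o \right)} = \left(o + 3\right)^{2} = \left(3 + o\right)^{2}$)
$X - N{\left(8 - W{\left(3 \right)} \right)} = 40 - \left(3 + \left(8 - \left(1 + \frac{1}{5} \cdot 3\right)\right)\right)^{2} = 40 - \left(3 + \left(8 - \left(1 + \frac{3}{5}\right)\right)\right)^{2} = 40 - \left(3 + \left(8 - \frac{8}{5}\right)\right)^{2} = 40 - \left(3 + \frac{32}{5}\right)^{2} = 40 - \left(\frac{47}{5}\right)^{2} = 40 - \frac{2209}{25} = - \frac{1209}{25}$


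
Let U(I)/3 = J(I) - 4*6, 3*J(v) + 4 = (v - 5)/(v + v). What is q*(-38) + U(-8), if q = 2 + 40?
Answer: -26739/16 ≈ -1671.2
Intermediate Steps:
q = 42
J(v) = -4/3 + (-5 + v)/(6*v) (J(v) = -4/3 + ((v - 5)/(v + v))/3 = -4/3 + ((-5 + v)/((2*v)))/3 = -4/3 + ((-5 + v)*(1/(2*v)))/3 = -4/3 + ((-5 + v)/(2*v))/3 = -4/3 + (-5 + v)/(6*v))
U(I) = -72 + (-5 - 7*I)/(2*I) (U(I) = 3*((-5 - 7*I)/(6*I) - 4*6) = 3*((-5 - 7*I)/(6*I) - 24) = 3*(-24 + (-5 - 7*I)/(6*I)) = -72 + (-5 - 7*I)/(2*I))
q*(-38) + U(-8) = 42*(-38) + (½)*(-5 - 151*(-8))/(-8) = -1596 + (½)*(-⅛)*(-5 + 1208) = -1596 + (½)*(-⅛)*1203 = -1596 - 1203/16 = -26739/16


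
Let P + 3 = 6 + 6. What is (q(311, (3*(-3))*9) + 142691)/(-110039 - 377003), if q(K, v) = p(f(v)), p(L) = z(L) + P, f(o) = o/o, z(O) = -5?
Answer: -142695/487042 ≈ -0.29298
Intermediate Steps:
P = 9 (P = -3 + (6 + 6) = -3 + 12 = 9)
f(o) = 1
p(L) = 4 (p(L) = -5 + 9 = 4)
q(K, v) = 4
(q(311, (3*(-3))*9) + 142691)/(-110039 - 377003) = (4 + 142691)/(-110039 - 377003) = 142695/(-487042) = 142695*(-1/487042) = -142695/487042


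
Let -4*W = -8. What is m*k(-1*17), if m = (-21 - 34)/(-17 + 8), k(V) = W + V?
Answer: -275/3 ≈ -91.667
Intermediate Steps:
W = 2 (W = -1/4*(-8) = 2)
k(V) = 2 + V
m = 55/9 (m = -55/(-9) = -55*(-1/9) = 55/9 ≈ 6.1111)
m*k(-1*17) = 55*(2 - 1*17)/9 = 55*(2 - 17)/9 = (55/9)*(-15) = -275/3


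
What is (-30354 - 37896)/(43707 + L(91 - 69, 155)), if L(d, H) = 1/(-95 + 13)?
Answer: -5596500/3583973 ≈ -1.5615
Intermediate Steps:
L(d, H) = -1/82 (L(d, H) = 1/(-82) = -1/82)
(-30354 - 37896)/(43707 + L(91 - 69, 155)) = (-30354 - 37896)/(43707 - 1/82) = -68250/3583973/82 = -68250*82/3583973 = -5596500/3583973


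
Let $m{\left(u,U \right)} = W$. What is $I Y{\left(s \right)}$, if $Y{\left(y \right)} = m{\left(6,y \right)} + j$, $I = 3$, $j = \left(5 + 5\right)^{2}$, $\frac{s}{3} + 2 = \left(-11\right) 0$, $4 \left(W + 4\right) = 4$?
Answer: $291$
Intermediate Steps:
$W = -3$ ($W = -4 + \frac{1}{4} \cdot 4 = -4 + 1 = -3$)
$m{\left(u,U \right)} = -3$
$s = -6$ ($s = -6 + 3 \left(\left(-11\right) 0\right) = -6 + 3 \cdot 0 = -6 + 0 = -6$)
$j = 100$ ($j = 10^{2} = 100$)
$Y{\left(y \right)} = 97$ ($Y{\left(y \right)} = -3 + 100 = 97$)
$I Y{\left(s \right)} = 3 \cdot 97 = 291$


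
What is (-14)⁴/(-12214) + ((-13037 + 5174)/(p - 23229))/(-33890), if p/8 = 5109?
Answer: -3828274578273/1217168398630 ≈ -3.1452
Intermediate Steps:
p = 40872 (p = 8*5109 = 40872)
(-14)⁴/(-12214) + ((-13037 + 5174)/(p - 23229))/(-33890) = (-14)⁴/(-12214) + ((-13037 + 5174)/(40872 - 23229))/(-33890) = 38416*(-1/12214) - 7863/17643*(-1/33890) = -19208/6107 - 7863*1/17643*(-1/33890) = -19208/6107 - 2621/5881*(-1/33890) = -19208/6107 + 2621/199307090 = -3828274578273/1217168398630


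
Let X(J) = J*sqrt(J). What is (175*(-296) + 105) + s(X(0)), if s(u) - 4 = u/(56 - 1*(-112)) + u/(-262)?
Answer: -51691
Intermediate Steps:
X(J) = J**(3/2)
s(u) = 4 + 47*u/22008 (s(u) = 4 + (u/(56 - 1*(-112)) + u/(-262)) = 4 + (u/(56 + 112) + u*(-1/262)) = 4 + (u/168 - u/262) = 4 + 47*u/22008)
(175*(-296) + 105) + s(X(0)) = (175*(-296) + 105) + (4 + 47*0**(3/2)/22008) = (-51800 + 105) + (4 + (47/22008)*0) = -51695 + (4 + 0) = -51695 + 4 = -51691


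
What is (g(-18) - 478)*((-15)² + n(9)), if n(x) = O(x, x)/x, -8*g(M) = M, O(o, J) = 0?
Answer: -428175/4 ≈ -1.0704e+5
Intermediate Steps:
g(M) = -M/8
n(x) = 0 (n(x) = 0/x = 0)
(g(-18) - 478)*((-15)² + n(9)) = (-⅛*(-18) - 478)*((-15)² + 0) = (9/4 - 478)*(225 + 0) = -1903/4*225 = -428175/4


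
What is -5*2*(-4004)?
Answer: 40040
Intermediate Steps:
-5*2*(-4004) = -10*(-4004) = 40040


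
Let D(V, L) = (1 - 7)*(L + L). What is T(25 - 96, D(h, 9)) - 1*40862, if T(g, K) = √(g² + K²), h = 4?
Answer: -40862 + √16705 ≈ -40733.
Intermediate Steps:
D(V, L) = -12*L
T(g, K) = √(K² + g²)
T(25 - 96, D(h, 9)) - 1*40862 = √((-12*9)² + (25 - 96)²) - 1*40862 = √((-108)² + (-71)²) - 40862 = √(11664 + 5041) - 40862 = √16705 - 40862 = -40862 + √16705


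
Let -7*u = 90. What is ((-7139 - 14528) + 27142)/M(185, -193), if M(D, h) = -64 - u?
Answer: -38325/358 ≈ -107.05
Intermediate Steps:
u = -90/7 (u = -⅐*90 = -90/7 ≈ -12.857)
M(D, h) = -358/7 (M(D, h) = -64 - 1*(-90/7) = -64 + 90/7 = -358/7)
((-7139 - 14528) + 27142)/M(185, -193) = ((-7139 - 14528) + 27142)/(-358/7) = (-21667 + 27142)*(-7/358) = 5475*(-7/358) = -38325/358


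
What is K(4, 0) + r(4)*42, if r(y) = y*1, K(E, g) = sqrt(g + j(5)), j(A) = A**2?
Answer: 173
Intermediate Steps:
K(E, g) = sqrt(25 + g) (K(E, g) = sqrt(g + 5**2) = sqrt(g + 25) = sqrt(25 + g))
r(y) = y
K(4, 0) + r(4)*42 = sqrt(25 + 0) + 4*42 = sqrt(25) + 168 = 5 + 168 = 173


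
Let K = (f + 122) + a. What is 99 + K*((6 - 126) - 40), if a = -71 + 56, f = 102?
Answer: -33341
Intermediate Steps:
a = -15
K = 209 (K = (102 + 122) - 15 = 224 - 15 = 209)
99 + K*((6 - 126) - 40) = 99 + 209*((6 - 126) - 40) = 99 + 209*(-120 - 40) = 99 + 209*(-160) = 99 - 33440 = -33341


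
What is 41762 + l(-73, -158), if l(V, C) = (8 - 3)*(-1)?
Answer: 41757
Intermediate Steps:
l(V, C) = -5 (l(V, C) = 5*(-1) = -5)
41762 + l(-73, -158) = 41762 - 5 = 41757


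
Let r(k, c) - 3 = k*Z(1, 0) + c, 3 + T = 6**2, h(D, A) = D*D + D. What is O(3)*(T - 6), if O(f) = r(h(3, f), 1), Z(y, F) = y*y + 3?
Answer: 1404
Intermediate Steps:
h(D, A) = D + D**2 (h(D, A) = D**2 + D = D + D**2)
Z(y, F) = 3 + y**2 (Z(y, F) = y**2 + 3 = 3 + y**2)
T = 33 (T = -3 + 6**2 = -3 + 36 = 33)
r(k, c) = 3 + c + 4*k (r(k, c) = 3 + (k*(3 + 1**2) + c) = 3 + (k*(3 + 1) + c) = 3 + (k*4 + c) = 3 + (4*k + c) = 3 + (c + 4*k) = 3 + c + 4*k)
O(f) = 52 (O(f) = 3 + 1 + 4*(3*(1 + 3)) = 3 + 1 + 4*(3*4) = 3 + 1 + 4*12 = 3 + 1 + 48 = 52)
O(3)*(T - 6) = 52*(33 - 6) = 52*27 = 1404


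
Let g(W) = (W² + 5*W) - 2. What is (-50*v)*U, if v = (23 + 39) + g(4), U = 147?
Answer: -705600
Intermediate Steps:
g(W) = -2 + W² + 5*W
v = 96 (v = (23 + 39) + (-2 + 4² + 5*4) = 62 + (-2 + 16 + 20) = 62 + 34 = 96)
(-50*v)*U = -50*96*147 = -4800*147 = -705600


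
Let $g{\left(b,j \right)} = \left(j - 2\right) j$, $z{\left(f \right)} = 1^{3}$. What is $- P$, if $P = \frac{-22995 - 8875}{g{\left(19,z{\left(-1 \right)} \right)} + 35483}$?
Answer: $\frac{15935}{17741} \approx 0.8982$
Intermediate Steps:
$z{\left(f \right)} = 1$
$g{\left(b,j \right)} = j \left(-2 + j\right)$ ($g{\left(b,j \right)} = \left(-2 + j\right) j = j \left(-2 + j\right)$)
$P = - \frac{15935}{17741}$ ($P = \frac{-22995 - 8875}{1 \left(-2 + 1\right) + 35483} = - \frac{31870}{1 \left(-1\right) + 35483} = - \frac{31870}{-1 + 35483} = - \frac{31870}{35482} = \left(-31870\right) \frac{1}{35482} = - \frac{15935}{17741} \approx -0.8982$)
$- P = \left(-1\right) \left(- \frac{15935}{17741}\right) = \frac{15935}{17741}$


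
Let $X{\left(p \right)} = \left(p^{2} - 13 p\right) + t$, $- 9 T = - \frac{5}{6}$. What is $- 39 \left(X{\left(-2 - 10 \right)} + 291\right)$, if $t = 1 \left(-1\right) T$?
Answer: $- \frac{414817}{18} \approx -23045.0$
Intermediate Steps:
$T = \frac{5}{54}$ ($T = - \frac{\left(-5\right) \frac{1}{6}}{9} = \left(- \frac{1}{9}\right) \left(- \frac{5}{6}\right) = \frac{5}{54} \approx 0.092593$)
$t = - \frac{5}{54}$ ($t = 1 \left(-1\right) \frac{5}{54} = \left(-1\right) \frac{5}{54} = - \frac{5}{54} \approx -0.092593$)
$X{\left(p \right)} = - \frac{5}{54} + p^{2} - 13 p$ ($X{\left(p \right)} = \left(p^{2} - 13 p\right) - \frac{5}{54} = - \frac{5}{54} + p^{2} - 13 p$)
$- 39 \left(X{\left(-2 - 10 \right)} + 291\right) = - 39 \left(\left(- \frac{5}{54} + \left(-2 - 10\right)^{2} - 13 \left(-2 - 10\right)\right) + 291\right) = - 39 \left(\left(- \frac{5}{54} + \left(-12\right)^{2} - -156\right) + 291\right) = - 39 \left(\left(- \frac{5}{54} + 144 + 156\right) + 291\right) = - 39 \left(\frac{16195}{54} + 291\right) = \left(-39\right) \frac{31909}{54} = - \frac{414817}{18}$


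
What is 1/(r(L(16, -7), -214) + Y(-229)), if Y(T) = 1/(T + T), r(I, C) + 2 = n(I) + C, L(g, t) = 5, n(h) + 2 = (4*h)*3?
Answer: -458/72365 ≈ -0.0063290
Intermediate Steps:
n(h) = -2 + 12*h (n(h) = -2 + (4*h)*3 = -2 + 12*h)
r(I, C) = -4 + C + 12*I (r(I, C) = -2 + ((-2 + 12*I) + C) = -2 + (-2 + C + 12*I) = -4 + C + 12*I)
Y(T) = 1/(2*T)
1/(r(L(16, -7), -214) + Y(-229)) = 1/((-4 - 214 + 12*5) + (½)/(-229)) = 1/((-4 - 214 + 60) + (½)*(-1/229)) = 1/(-158 - 1/458) = 1/(-72365/458) = -458/72365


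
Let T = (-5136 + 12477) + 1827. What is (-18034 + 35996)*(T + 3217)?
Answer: 222459370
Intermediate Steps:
T = 9168 (T = 7341 + 1827 = 9168)
(-18034 + 35996)*(T + 3217) = (-18034 + 35996)*(9168 + 3217) = 17962*12385 = 222459370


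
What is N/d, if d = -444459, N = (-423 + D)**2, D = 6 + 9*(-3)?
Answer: -65712/148153 ≈ -0.44354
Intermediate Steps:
D = -21 (D = 6 - 27 = -21)
N = 197136 (N = (-423 - 21)**2 = (-444)**2 = 197136)
N/d = 197136/(-444459) = 197136*(-1/444459) = -65712/148153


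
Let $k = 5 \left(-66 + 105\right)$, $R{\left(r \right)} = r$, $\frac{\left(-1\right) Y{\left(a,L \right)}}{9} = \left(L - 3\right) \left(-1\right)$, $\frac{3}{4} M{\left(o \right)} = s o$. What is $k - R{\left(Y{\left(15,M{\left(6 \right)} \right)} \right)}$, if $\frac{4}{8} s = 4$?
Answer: $-354$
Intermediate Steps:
$s = 8$ ($s = 2 \cdot 4 = 8$)
$M{\left(o \right)} = \frac{32 o}{3}$ ($M{\left(o \right)} = \frac{4 \cdot 8 o}{3} = \frac{32 o}{3}$)
$Y{\left(a,L \right)} = -27 + 9 L$ ($Y{\left(a,L \right)} = - 9 \left(L - 3\right) \left(-1\right) = - 9 \left(-3 + L\right) \left(-1\right) = - 9 \left(3 - L\right) = -27 + 9 L$)
$k = 195$ ($k = 5 \cdot 39 = 195$)
$k - R{\left(Y{\left(15,M{\left(6 \right)} \right)} \right)} = 195 - \left(-27 + 9 \cdot \frac{32}{3} \cdot 6\right) = 195 - \left(-27 + 9 \cdot 64\right) = 195 - \left(-27 + 576\right) = 195 - 549 = -354$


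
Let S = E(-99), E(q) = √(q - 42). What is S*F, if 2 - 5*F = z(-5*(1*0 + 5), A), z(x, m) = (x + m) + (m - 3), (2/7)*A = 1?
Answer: 23*I*√141/5 ≈ 54.622*I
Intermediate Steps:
A = 7/2 (A = (7/2)*1 = 7/2 ≈ 3.5000)
E(q) = √(-42 + q)
z(x, m) = -3 + x + 2*m (z(x, m) = (m + x) + (-3 + m) = -3 + x + 2*m)
S = I*√141 (S = √(-42 - 99) = √(-141) = I*√141 ≈ 11.874*I)
F = 23/5 (F = ⅖ - (-3 - 5*(1*0 + 5) + 2*(7/2))/5 = ⅖ - (-3 - 5*(0 + 5) + 7)/5 = ⅖ - (-3 - 5*5 + 7)/5 = ⅖ - (-3 - 25 + 7)/5 = ⅖ - ⅕*(-21) = ⅖ + 21/5 = 23/5 ≈ 4.6000)
S*F = (I*√141)*(23/5) = 23*I*√141/5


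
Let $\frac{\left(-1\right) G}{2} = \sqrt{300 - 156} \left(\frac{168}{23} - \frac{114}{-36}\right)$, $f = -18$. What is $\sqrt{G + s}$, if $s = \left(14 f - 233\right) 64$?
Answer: $\frac{10 i \sqrt{165531}}{23} \approx 176.89 i$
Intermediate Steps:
$s = -31040$ ($s = \left(14 \left(-18\right) - 233\right) 64 = \left(-252 - 233\right) 64 = \left(-485\right) 64 = -31040$)
$G = - \frac{5780}{23}$ ($G = - 2 \sqrt{300 - 156} \left(\frac{168}{23} - \frac{114}{-36}\right) = - 2 \sqrt{144} \left(168 \cdot \frac{1}{23} - - \frac{19}{6}\right) = - 2 \cdot 12 \left(\frac{168}{23} + \frac{19}{6}\right) = - 2 \cdot 12 \cdot \frac{1445}{138} = \left(-2\right) \frac{2890}{23} = - \frac{5780}{23} \approx -251.3$)
$\sqrt{G + s} = \sqrt{- \frac{5780}{23} - 31040} = \sqrt{- \frac{719700}{23}} = \frac{10 i \sqrt{165531}}{23}$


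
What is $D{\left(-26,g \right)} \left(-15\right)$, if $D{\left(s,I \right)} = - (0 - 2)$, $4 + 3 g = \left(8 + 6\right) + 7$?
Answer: $-30$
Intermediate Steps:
$g = \frac{17}{3}$ ($g = - \frac{4}{3} + \frac{\left(8 + 6\right) + 7}{3} = - \frac{4}{3} + \frac{14 + 7}{3} = - \frac{4}{3} + \frac{1}{3} \cdot 21 = - \frac{4}{3} + 7 = \frac{17}{3} \approx 5.6667$)
$D{\left(s,I \right)} = 2$ ($D{\left(s,I \right)} = \left(-1\right) \left(-2\right) = 2$)
$D{\left(-26,g \right)} \left(-15\right) = 2 \left(-15\right) = -30$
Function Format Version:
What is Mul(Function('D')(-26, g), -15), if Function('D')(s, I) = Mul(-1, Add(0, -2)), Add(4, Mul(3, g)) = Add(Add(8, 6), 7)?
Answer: -30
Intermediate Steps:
g = Rational(17, 3) (g = Add(Rational(-4, 3), Mul(Rational(1, 3), Add(Add(8, 6), 7))) = Add(Rational(-4, 3), Mul(Rational(1, 3), Add(14, 7))) = Add(Rational(-4, 3), Mul(Rational(1, 3), 21)) = Add(Rational(-4, 3), 7) = Rational(17, 3) ≈ 5.6667)
Function('D')(s, I) = 2 (Function('D')(s, I) = Mul(-1, -2) = 2)
Mul(Function('D')(-26, g), -15) = Mul(2, -15) = -30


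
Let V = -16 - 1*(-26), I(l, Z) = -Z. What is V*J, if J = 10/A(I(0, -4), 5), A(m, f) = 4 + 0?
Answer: 25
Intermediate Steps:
A(m, f) = 4
V = 10 (V = -16 + 26 = 10)
J = 5/2 (J = 10/4 = 10*(¼) = 5/2 ≈ 2.5000)
V*J = 10*(5/2) = 25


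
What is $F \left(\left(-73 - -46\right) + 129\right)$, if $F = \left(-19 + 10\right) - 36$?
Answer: $-4590$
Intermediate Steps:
$F = -45$ ($F = -9 - 36 = -45$)
$F \left(\left(-73 - -46\right) + 129\right) = - 45 \left(\left(-73 - -46\right) + 129\right) = - 45 \left(\left(-73 + 46\right) + 129\right) = - 45 \left(-27 + 129\right) = \left(-45\right) 102 = -4590$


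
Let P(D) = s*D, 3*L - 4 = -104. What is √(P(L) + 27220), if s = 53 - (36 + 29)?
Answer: 2*√6905 ≈ 166.19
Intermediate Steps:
L = -100/3 (L = 4/3 + (⅓)*(-104) = 4/3 - 104/3 = -100/3 ≈ -33.333)
s = -12 (s = 53 - 1*65 = 53 - 65 = -12)
P(D) = -12*D
√(P(L) + 27220) = √(-12*(-100/3) + 27220) = √(400 + 27220) = √27620 = 2*√6905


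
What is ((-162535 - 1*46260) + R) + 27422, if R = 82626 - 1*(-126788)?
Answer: 28041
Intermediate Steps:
R = 209414 (R = 82626 + 126788 = 209414)
((-162535 - 1*46260) + R) + 27422 = ((-162535 - 1*46260) + 209414) + 27422 = ((-162535 - 46260) + 209414) + 27422 = (-208795 + 209414) + 27422 = 619 + 27422 = 28041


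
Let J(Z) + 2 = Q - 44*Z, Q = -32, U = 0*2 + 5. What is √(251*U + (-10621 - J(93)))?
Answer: 2*I*√1310 ≈ 72.388*I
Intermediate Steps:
U = 5 (U = 0 + 5 = 5)
J(Z) = -34 - 44*Z (J(Z) = -2 + (-32 - 44*Z) = -34 - 44*Z)
√(251*U + (-10621 - J(93))) = √(251*5 + (-10621 - (-34 - 44*93))) = √(1255 + (-10621 - (-34 - 4092))) = √(1255 + (-10621 - 1*(-4126))) = √(1255 + (-10621 + 4126)) = √(1255 - 6495) = √(-5240) = 2*I*√1310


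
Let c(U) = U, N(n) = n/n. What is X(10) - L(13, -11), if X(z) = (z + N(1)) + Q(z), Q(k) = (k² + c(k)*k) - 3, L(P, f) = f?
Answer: 219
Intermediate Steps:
N(n) = 1
Q(k) = -3 + 2*k² (Q(k) = (k² + k*k) - 3 = (k² + k²) - 3 = 2*k² - 3 = -3 + 2*k²)
X(z) = -2 + z + 2*z² (X(z) = (z + 1) + (-3 + 2*z²) = (1 + z) + (-3 + 2*z²) = -2 + z + 2*z²)
X(10) - L(13, -11) = (-2 + 10 + 2*10²) - 1*(-11) = (-2 + 10 + 2*100) + 11 = (-2 + 10 + 200) + 11 = 208 + 11 = 219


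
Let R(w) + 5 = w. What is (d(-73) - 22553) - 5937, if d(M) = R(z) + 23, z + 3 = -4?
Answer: -28479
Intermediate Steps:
z = -7 (z = -3 - 4 = -7)
R(w) = -5 + w
d(M) = 11 (d(M) = (-5 - 7) + 23 = -12 + 23 = 11)
(d(-73) - 22553) - 5937 = (11 - 22553) - 5937 = -22542 - 5937 = -28479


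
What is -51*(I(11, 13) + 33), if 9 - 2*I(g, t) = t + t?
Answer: -2499/2 ≈ -1249.5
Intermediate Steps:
I(g, t) = 9/2 - t (I(g, t) = 9/2 - (t + t)/2 = 9/2 - t)
-51*(I(11, 13) + 33) = -51*((9/2 - 1*13) + 33) = -51*((9/2 - 13) + 33) = -51*(-17/2 + 33) = -51*49/2 = -2499/2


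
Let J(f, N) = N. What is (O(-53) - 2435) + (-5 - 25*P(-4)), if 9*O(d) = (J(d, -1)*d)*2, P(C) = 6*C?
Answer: -16454/9 ≈ -1828.2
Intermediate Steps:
O(d) = -2*d/9 (O(d) = (-d*2)/9 = (-2*d)/9 = -2*d/9)
(O(-53) - 2435) + (-5 - 25*P(-4)) = (-2/9*(-53) - 2435) + (-5 - 150*(-4)) = (106/9 - 2435) + (-5 - 25*(-24)) = -21809/9 + (-5 + 600) = -21809/9 + 595 = -16454/9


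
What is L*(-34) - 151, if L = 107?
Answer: -3789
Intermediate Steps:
L*(-34) - 151 = 107*(-34) - 151 = -3638 - 151 = -3789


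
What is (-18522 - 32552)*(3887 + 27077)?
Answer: -1581455336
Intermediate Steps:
(-18522 - 32552)*(3887 + 27077) = -51074*30964 = -1581455336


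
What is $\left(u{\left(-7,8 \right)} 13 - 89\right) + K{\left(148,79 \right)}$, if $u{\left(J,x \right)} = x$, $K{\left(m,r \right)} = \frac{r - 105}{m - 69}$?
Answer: $\frac{1159}{79} \approx 14.671$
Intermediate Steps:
$K{\left(m,r \right)} = \frac{-105 + r}{-69 + m}$
$\left(u{\left(-7,8 \right)} 13 - 89\right) + K{\left(148,79 \right)} = \left(8 \cdot 13 - 89\right) + \frac{-105 + 79}{-69 + 148} = \left(104 - 89\right) + \frac{1}{79} \left(-26\right) = 15 + \frac{1}{79} \left(-26\right) = 15 - \frac{26}{79} = \frac{1159}{79}$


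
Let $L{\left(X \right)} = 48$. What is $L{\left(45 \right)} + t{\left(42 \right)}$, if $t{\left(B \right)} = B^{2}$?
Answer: $1812$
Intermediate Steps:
$L{\left(45 \right)} + t{\left(42 \right)} = 48 + 42^{2} = 48 + 1764 = 1812$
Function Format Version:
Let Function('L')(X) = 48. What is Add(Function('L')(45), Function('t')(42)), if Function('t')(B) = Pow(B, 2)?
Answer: 1812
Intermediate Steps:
Add(Function('L')(45), Function('t')(42)) = Add(48, Pow(42, 2)) = Add(48, 1764) = 1812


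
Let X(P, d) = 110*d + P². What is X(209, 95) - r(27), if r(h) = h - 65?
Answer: 54169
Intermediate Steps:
r(h) = -65 + h
X(P, d) = P² + 110*d
X(209, 95) - r(27) = (209² + 110*95) - (-65 + 27) = (43681 + 10450) - 1*(-38) = 54131 + 38 = 54169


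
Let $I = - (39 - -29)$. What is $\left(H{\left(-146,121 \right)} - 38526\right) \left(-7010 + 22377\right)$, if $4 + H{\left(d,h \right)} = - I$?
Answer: $-591045554$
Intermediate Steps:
$I = -68$ ($I = - (39 + 29) = \left(-1\right) 68 = -68$)
$H{\left(d,h \right)} = 64$ ($H{\left(d,h \right)} = -4 - -68 = -4 + 68 = 64$)
$\left(H{\left(-146,121 \right)} - 38526\right) \left(-7010 + 22377\right) = \left(64 - 38526\right) \left(-7010 + 22377\right) = \left(-38462\right) 15367 = -591045554$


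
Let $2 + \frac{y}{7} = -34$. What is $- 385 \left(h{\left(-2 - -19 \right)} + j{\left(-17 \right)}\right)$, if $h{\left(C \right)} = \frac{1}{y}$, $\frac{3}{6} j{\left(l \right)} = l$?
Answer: $\frac{471295}{36} \approx 13092.0$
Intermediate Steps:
$y = -252$ ($y = -14 + 7 \left(-34\right) = -14 - 238 = -252$)
$j{\left(l \right)} = 2 l$
$h{\left(C \right)} = - \frac{1}{252}$ ($h{\left(C \right)} = \frac{1}{-252} = - \frac{1}{252}$)
$- 385 \left(h{\left(-2 - -19 \right)} + j{\left(-17 \right)}\right) = - 385 \left(- \frac{1}{252} + 2 \left(-17\right)\right) = - 385 \left(- \frac{1}{252} - 34\right) = \left(-385\right) \left(- \frac{8569}{252}\right) = \frac{471295}{36}$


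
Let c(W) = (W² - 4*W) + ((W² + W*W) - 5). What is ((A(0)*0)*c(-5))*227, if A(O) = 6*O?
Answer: 0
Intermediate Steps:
c(W) = -5 - 4*W + 3*W² (c(W) = (W² - 4*W) + ((W² + W²) - 5) = (W² - 4*W) + (2*W² - 5) = (W² - 4*W) + (-5 + 2*W²) = -5 - 4*W + 3*W²)
((A(0)*0)*c(-5))*227 = (((6*0)*0)*(-5 - 4*(-5) + 3*(-5)²))*227 = ((0*0)*(-5 + 20 + 3*25))*227 = (0*(-5 + 20 + 75))*227 = (0*90)*227 = 0*227 = 0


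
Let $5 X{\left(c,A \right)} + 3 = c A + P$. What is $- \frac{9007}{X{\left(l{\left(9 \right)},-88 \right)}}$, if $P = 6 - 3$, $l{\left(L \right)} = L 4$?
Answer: $\frac{45035}{3168} \approx 14.216$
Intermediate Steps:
$l{\left(L \right)} = 4 L$
$P = 3$ ($P = 6 - 3 = 3$)
$X{\left(c,A \right)} = \frac{A c}{5}$ ($X{\left(c,A \right)} = - \frac{3}{5} + \frac{c A + 3}{5} = - \frac{3}{5} + \frac{A c + 3}{5} = - \frac{3}{5} + \frac{3 + A c}{5} = - \frac{3}{5} + \left(\frac{3}{5} + \frac{A c}{5}\right) = \frac{A c}{5}$)
$- \frac{9007}{X{\left(l{\left(9 \right)},-88 \right)}} = - \frac{9007}{\frac{1}{5} \left(-88\right) 4 \cdot 9} = - \frac{9007}{\frac{1}{5} \left(-88\right) 36} = - \frac{9007}{- \frac{3168}{5}} = \left(-9007\right) \left(- \frac{5}{3168}\right) = \frac{45035}{3168}$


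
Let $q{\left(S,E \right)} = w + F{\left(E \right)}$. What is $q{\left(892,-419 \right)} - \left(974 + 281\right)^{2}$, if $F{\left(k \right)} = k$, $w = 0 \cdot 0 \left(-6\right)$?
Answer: $-1575444$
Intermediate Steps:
$w = 0$ ($w = 0 \left(-6\right) = 0$)
$q{\left(S,E \right)} = E$ ($q{\left(S,E \right)} = 0 + E = E$)
$q{\left(892,-419 \right)} - \left(974 + 281\right)^{2} = -419 - \left(974 + 281\right)^{2} = -419 - 1255^{2} = -419 - 1575025 = -1575444$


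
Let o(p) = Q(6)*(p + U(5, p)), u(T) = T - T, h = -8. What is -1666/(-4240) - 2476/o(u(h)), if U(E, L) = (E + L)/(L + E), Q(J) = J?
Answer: -2622061/6360 ≈ -412.27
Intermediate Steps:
u(T) = 0
U(E, L) = 1 (U(E, L) = (E + L)/(E + L) = 1)
o(p) = 6 + 6*p (o(p) = 6*(p + 1) = 6*(1 + p) = 6 + 6*p)
-1666/(-4240) - 2476/o(u(h)) = -1666/(-4240) - 2476/(6 + 6*0) = -1666*(-1/4240) - 2476/(6 + 0) = 833/2120 - 2476/6 = 833/2120 - 2476*1/6 = 833/2120 - 1238/3 = -2622061/6360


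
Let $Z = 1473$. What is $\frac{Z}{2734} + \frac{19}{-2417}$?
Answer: $\frac{3508295}{6608078} \approx 0.53091$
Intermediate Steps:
$\frac{Z}{2734} + \frac{19}{-2417} = \frac{1473}{2734} + \frac{19}{-2417} = 1473 \cdot \frac{1}{2734} + 19 \left(- \frac{1}{2417}\right) = \frac{1473}{2734} - \frac{19}{2417} = \frac{3508295}{6608078}$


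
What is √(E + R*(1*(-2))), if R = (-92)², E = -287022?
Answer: 5*I*√12158 ≈ 551.32*I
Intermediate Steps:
R = 8464
√(E + R*(1*(-2))) = √(-287022 + 8464*(1*(-2))) = √(-287022 + 8464*(-2)) = √(-287022 - 16928) = √(-303950) = 5*I*√12158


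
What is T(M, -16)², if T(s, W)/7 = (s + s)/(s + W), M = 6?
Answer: 1764/25 ≈ 70.560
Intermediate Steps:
T(s, W) = 14*s/(W + s) (T(s, W) = 7*((s + s)/(s + W)) = 7*((2*s)/(W + s)) = 7*(2*s/(W + s)) = 14*s/(W + s))
T(M, -16)² = (14*6/(-16 + 6))² = (14*6/(-10))² = (14*6*(-⅒))² = (-42/5)² = 1764/25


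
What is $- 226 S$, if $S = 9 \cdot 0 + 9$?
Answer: $-2034$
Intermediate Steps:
$S = 9$ ($S = 0 + 9 = 9$)
$- 226 S = \left(-226\right) 9 = -2034$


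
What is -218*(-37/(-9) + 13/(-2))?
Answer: 4687/9 ≈ 520.78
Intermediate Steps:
-218*(-37/(-9) + 13/(-2)) = -218*(-37*(-1/9) + 13*(-1/2)) = -218*(37/9 - 13/2) = -218*(-43/18) = 4687/9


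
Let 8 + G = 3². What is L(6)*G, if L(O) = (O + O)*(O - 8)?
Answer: -24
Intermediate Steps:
L(O) = 2*O*(-8 + O) (L(O) = (2*O)*(-8 + O) = 2*O*(-8 + O))
G = 1 (G = -8 + 3² = -8 + 9 = 1)
L(6)*G = (2*6*(-8 + 6))*1 = (2*6*(-2))*1 = -24*1 = -24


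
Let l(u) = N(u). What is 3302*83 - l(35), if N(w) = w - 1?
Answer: 274032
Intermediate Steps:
N(w) = -1 + w
l(u) = -1 + u
3302*83 - l(35) = 3302*83 - (-1 + 35) = 274066 - 1*34 = 274066 - 34 = 274032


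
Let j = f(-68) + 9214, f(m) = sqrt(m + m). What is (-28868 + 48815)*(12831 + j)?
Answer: 439731615 + 39894*I*sqrt(34) ≈ 4.3973e+8 + 2.3262e+5*I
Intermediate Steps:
f(m) = sqrt(2)*sqrt(m) (f(m) = sqrt(2*m) = sqrt(2)*sqrt(m))
j = 9214 + 2*I*sqrt(34) (j = sqrt(2)*sqrt(-68) + 9214 = sqrt(2)*(2*I*sqrt(17)) + 9214 = 2*I*sqrt(34) + 9214 = 9214 + 2*I*sqrt(34) ≈ 9214.0 + 11.662*I)
(-28868 + 48815)*(12831 + j) = (-28868 + 48815)*(12831 + (9214 + 2*I*sqrt(34))) = 19947*(22045 + 2*I*sqrt(34)) = 439731615 + 39894*I*sqrt(34)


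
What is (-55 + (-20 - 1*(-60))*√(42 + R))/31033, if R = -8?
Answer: -55/31033 + 40*√34/31033 ≈ 0.0057435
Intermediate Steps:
(-55 + (-20 - 1*(-60))*√(42 + R))/31033 = (-55 + (-20 - 1*(-60))*√(42 - 8))/31033 = (-55 + (-20 + 60)*√34)*(1/31033) = (-55 + 40*√34)*(1/31033) = -55/31033 + 40*√34/31033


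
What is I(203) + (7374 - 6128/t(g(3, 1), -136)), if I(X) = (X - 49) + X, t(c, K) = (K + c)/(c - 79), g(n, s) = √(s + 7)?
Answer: 9642565/2311 + 87324*√2/2311 ≈ 4225.9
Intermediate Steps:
g(n, s) = √(7 + s)
t(c, K) = (K + c)/(-79 + c)
I(X) = -49 + 2*X (I(X) = (-49 + X) + X = -49 + 2*X)
I(203) + (7374 - 6128/t(g(3, 1), -136)) = (-49 + 2*203) + (7374 - 6128/((-136 + √(7 + 1))/(-79 + √(7 + 1)))) = (-49 + 406) + (7374 - 6128/((-136 + √8)/(-79 + √8))) = 357 + (7374 - 6128/((-136 + 2*√2)/(-79 + 2*√2))) = 357 + (7374 - 6128*(-79 + 2*√2)/(-136 + 2*√2)) = 7731 - 6128*(-79 + 2*√2)/(-136 + 2*√2)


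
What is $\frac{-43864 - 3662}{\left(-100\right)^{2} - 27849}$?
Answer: $\frac{47526}{17849} \approx 2.6627$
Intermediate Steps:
$\frac{-43864 - 3662}{\left(-100\right)^{2} - 27849} = - \frac{47526}{10000 - 27849} = - \frac{47526}{-17849} = \left(-47526\right) \left(- \frac{1}{17849}\right) = \frac{47526}{17849}$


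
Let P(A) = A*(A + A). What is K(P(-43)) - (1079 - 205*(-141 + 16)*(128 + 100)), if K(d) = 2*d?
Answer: -5836183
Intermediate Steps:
P(A) = 2*A² (P(A) = A*(2*A) = 2*A²)
K(P(-43)) - (1079 - 205*(-141 + 16)*(128 + 100)) = 2*(2*(-43)²) - (1079 - 205*(-141 + 16)*(128 + 100)) = 2*(2*1849) - (1079 - (-25625)*228) = 2*3698 - (1079 - 205*(-28500)) = 7396 - (1079 + 5842500) = 7396 - 1*5843579 = 7396 - 5843579 = -5836183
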